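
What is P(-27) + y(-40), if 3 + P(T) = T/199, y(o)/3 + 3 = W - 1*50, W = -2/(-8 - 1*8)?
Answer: -257523/1592 ≈ -161.76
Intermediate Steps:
W = ⅛ (W = -2/(-8 - 8) = -2/(-16) = -2*(-1/16) = ⅛ ≈ 0.12500)
y(o) = -1269/8 (y(o) = -9 + 3*(⅛ - 1*50) = -9 + 3*(⅛ - 50) = -9 + 3*(-399/8) = -9 - 1197/8 = -1269/8)
P(T) = -3 + T/199
P(-27) + y(-40) = (-3 + (1/199)*(-27)) - 1269/8 = (-3 - 27/199) - 1269/8 = -624/199 - 1269/8 = -257523/1592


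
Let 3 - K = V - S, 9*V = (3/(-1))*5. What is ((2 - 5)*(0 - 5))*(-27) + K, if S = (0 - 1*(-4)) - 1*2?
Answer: -1195/3 ≈ -398.33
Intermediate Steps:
V = -5/3 (V = ((3/(-1))*5)/9 = ((3*(-1))*5)/9 = (-3*5)/9 = (1/9)*(-15) = -5/3 ≈ -1.6667)
S = 2 (S = (0 + 4) - 2 = 4 - 2 = 2)
K = 20/3 (K = 3 - (-5/3 - 1*2) = 3 - (-5/3 - 2) = 3 - 1*(-11/3) = 3 + 11/3 = 20/3 ≈ 6.6667)
((2 - 5)*(0 - 5))*(-27) + K = ((2 - 5)*(0 - 5))*(-27) + 20/3 = -3*(-5)*(-27) + 20/3 = 15*(-27) + 20/3 = -405 + 20/3 = -1195/3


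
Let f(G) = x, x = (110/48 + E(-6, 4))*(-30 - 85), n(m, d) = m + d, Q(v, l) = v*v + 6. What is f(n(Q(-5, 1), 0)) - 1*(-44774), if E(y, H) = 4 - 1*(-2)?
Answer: 1051691/24 ≈ 43820.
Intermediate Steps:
E(y, H) = 6 (E(y, H) = 4 + 2 = 6)
Q(v, l) = 6 + v**2 (Q(v, l) = v**2 + 6 = 6 + v**2)
n(m, d) = d + m
x = -22885/24 (x = (110/48 + 6)*(-30 - 85) = (110*(1/48) + 6)*(-115) = (55/24 + 6)*(-115) = (199/24)*(-115) = -22885/24 ≈ -953.54)
f(G) = -22885/24
f(n(Q(-5, 1), 0)) - 1*(-44774) = -22885/24 - 1*(-44774) = -22885/24 + 44774 = 1051691/24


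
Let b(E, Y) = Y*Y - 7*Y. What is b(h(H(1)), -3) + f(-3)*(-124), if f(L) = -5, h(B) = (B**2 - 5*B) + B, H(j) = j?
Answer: 650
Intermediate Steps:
h(B) = B**2 - 4*B
b(E, Y) = Y**2 - 7*Y
b(h(H(1)), -3) + f(-3)*(-124) = -3*(-7 - 3) - 5*(-124) = -3*(-10) + 620 = 30 + 620 = 650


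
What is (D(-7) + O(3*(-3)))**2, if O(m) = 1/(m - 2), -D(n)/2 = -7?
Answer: 23409/121 ≈ 193.46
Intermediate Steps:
D(n) = 14 (D(n) = -2*(-7) = 14)
O(m) = 1/(-2 + m)
(D(-7) + O(3*(-3)))**2 = (14 + 1/(-2 + 3*(-3)))**2 = (14 + 1/(-2 - 9))**2 = (14 + 1/(-11))**2 = (14 - 1/11)**2 = (153/11)**2 = 23409/121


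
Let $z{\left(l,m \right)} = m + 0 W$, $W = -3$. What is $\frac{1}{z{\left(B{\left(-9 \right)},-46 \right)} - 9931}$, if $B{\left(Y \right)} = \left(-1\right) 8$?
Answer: $- \frac{1}{9977} \approx -0.00010023$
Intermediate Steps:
$B{\left(Y \right)} = -8$
$z{\left(l,m \right)} = m$ ($z{\left(l,m \right)} = m + 0 \left(-3\right) = m + 0 = m$)
$\frac{1}{z{\left(B{\left(-9 \right)},-46 \right)} - 9931} = \frac{1}{-46 - 9931} = \frac{1}{-9977} = - \frac{1}{9977}$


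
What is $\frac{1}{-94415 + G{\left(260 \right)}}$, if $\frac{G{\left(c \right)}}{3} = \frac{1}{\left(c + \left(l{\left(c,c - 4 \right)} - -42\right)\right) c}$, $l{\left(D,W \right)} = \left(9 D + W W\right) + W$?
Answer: $- \frac{17792840}{1679910988597} \approx -1.0592 \cdot 10^{-5}$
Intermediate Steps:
$l{\left(D,W \right)} = W + W^{2} + 9 D$ ($l{\left(D,W \right)} = \left(9 D + W^{2}\right) + W = \left(W^{2} + 9 D\right) + W = W + W^{2} + 9 D$)
$G{\left(c \right)} = \frac{3}{c \left(38 + \left(-4 + c\right)^{2} + 11 c\right)}$ ($G{\left(c \right)} = 3 \frac{1}{\left(c - \left(-38 - \left(c - 4\right)^{2} - 10 c\right)\right) c} = 3 \frac{1}{\left(c + \left(\left(\left(c - 4\right) + \left(c - 4\right)^{2} + 9 c\right) + 42\right)\right) c} = 3 \frac{1}{\left(c + \left(\left(\left(-4 + c\right) + \left(-4 + c\right)^{2} + 9 c\right) + 42\right)\right) c} = 3 \frac{1}{\left(c + \left(\left(-4 + \left(-4 + c\right)^{2} + 10 c\right) + 42\right)\right) c} = 3 \frac{1}{\left(c + \left(38 + \left(-4 + c\right)^{2} + 10 c\right)\right) c} = 3 \frac{1}{\left(38 + \left(-4 + c\right)^{2} + 11 c\right) c} = 3 \frac{1}{c \left(38 + \left(-4 + c\right)^{2} + 11 c\right)} = \frac{3}{c \left(38 + \left(-4 + c\right)^{2} + 11 c\right)}$)
$\frac{1}{-94415 + G{\left(260 \right)}} = \frac{1}{-94415 + \frac{3}{260 \left(54 + 260^{2} + 3 \cdot 260\right)}} = \frac{1}{-94415 + 3 \cdot \frac{1}{260} \frac{1}{54 + 67600 + 780}} = \frac{1}{-94415 + 3 \cdot \frac{1}{260} \cdot \frac{1}{68434}} = \frac{1}{-94415 + \frac{3}{17792840}} = \frac{1}{- \frac{1679910988597}{17792840}} = - \frac{17792840}{1679910988597}$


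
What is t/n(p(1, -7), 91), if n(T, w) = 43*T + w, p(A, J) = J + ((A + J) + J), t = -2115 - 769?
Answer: 2884/769 ≈ 3.7503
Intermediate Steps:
t = -2884
p(A, J) = A + 3*J (p(A, J) = J + (A + 2*J) = A + 3*J)
n(T, w) = w + 43*T
t/n(p(1, -7), 91) = -2884/(91 + 43*(1 + 3*(-7))) = -2884/(91 + 43*(1 - 21)) = -2884/(91 + 43*(-20)) = -2884/(91 - 860) = -2884/(-769) = -2884*(-1/769) = 2884/769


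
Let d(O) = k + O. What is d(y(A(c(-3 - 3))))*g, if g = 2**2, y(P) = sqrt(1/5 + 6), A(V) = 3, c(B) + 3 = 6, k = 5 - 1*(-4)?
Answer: 36 + 4*sqrt(155)/5 ≈ 45.960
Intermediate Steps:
k = 9 (k = 5 + 4 = 9)
c(B) = 3 (c(B) = -3 + 6 = 3)
y(P) = sqrt(155)/5 (y(P) = sqrt(1*(1/5) + 6) = sqrt(1/5 + 6) = sqrt(31/5) = sqrt(155)/5)
d(O) = 9 + O
g = 4
d(y(A(c(-3 - 3))))*g = (9 + sqrt(155)/5)*4 = 36 + 4*sqrt(155)/5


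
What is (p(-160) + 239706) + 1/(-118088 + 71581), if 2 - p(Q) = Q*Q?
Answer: 9957520755/46507 ≈ 2.1411e+5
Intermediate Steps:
p(Q) = 2 - Q² (p(Q) = 2 - Q*Q = 2 - Q²)
(p(-160) + 239706) + 1/(-118088 + 71581) = ((2 - 1*(-160)²) + 239706) + 1/(-118088 + 71581) = ((2 - 1*25600) + 239706) + 1/(-46507) = ((2 - 25600) + 239706) - 1/46507 = (-25598 + 239706) - 1/46507 = 214108 - 1/46507 = 9957520755/46507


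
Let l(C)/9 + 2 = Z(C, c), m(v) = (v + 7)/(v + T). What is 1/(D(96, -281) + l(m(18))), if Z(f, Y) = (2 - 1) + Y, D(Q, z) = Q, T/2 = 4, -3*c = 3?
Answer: 1/78 ≈ 0.012821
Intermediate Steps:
c = -1 (c = -1/3*3 = -1)
T = 8 (T = 2*4 = 8)
m(v) = (7 + v)/(8 + v) (m(v) = (v + 7)/(v + 8) = (7 + v)/(8 + v))
Z(f, Y) = 1 + Y
l(C) = -18 (l(C) = -18 + 9*(1 - 1) = -18 + 9*0 = -18 + 0 = -18)
1/(D(96, -281) + l(m(18))) = 1/(96 - 18) = 1/78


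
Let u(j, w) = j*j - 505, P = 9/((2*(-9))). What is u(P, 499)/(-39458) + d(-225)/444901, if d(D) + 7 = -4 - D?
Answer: 932031167/70219614632 ≈ 0.013273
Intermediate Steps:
P = -½ (P = 9/(-18) = 9*(-1/18) = -½ ≈ -0.50000)
d(D) = -11 - D (d(D) = -7 + (-4 - D) = -11 - D)
u(j, w) = -505 + j² (u(j, w) = j² - 505 = -505 + j²)
u(P, 499)/(-39458) + d(-225)/444901 = (-505 + (-½)²)/(-39458) + (-11 - 1*(-225))/444901 = (-505 + ¼)*(-1/39458) + (-11 + 225)*(1/444901) = -2019/4*(-1/39458) + 214*(1/444901) = 2019/157832 + 214/444901 = 932031167/70219614632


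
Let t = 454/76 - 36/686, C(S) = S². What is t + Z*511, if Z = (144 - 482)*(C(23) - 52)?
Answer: -1073825381347/13034 ≈ -8.2386e+7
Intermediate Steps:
t = 77177/13034 (t = 454*(1/76) - 36*1/686 = 227/38 - 18/343 = 77177/13034 ≈ 5.9212)
Z = -161226 (Z = (144 - 482)*(23² - 52) = -338*(529 - 52) = -338*477 = -161226)
t + Z*511 = 77177/13034 - 161226*511 = 77177/13034 - 82386486 = -1073825381347/13034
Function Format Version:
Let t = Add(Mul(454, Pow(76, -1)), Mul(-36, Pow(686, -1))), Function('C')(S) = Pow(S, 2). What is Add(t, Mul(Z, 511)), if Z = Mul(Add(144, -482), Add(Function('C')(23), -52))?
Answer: Rational(-1073825381347, 13034) ≈ -8.2386e+7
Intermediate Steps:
t = Rational(77177, 13034) (t = Add(Mul(454, Rational(1, 76)), Mul(-36, Rational(1, 686))) = Add(Rational(227, 38), Rational(-18, 343)) = Rational(77177, 13034) ≈ 5.9212)
Z = -161226 (Z = Mul(Add(144, -482), Add(Pow(23, 2), -52)) = Mul(-338, Add(529, -52)) = Mul(-338, 477) = -161226)
Add(t, Mul(Z, 511)) = Add(Rational(77177, 13034), Mul(-161226, 511)) = Add(Rational(77177, 13034), -82386486) = Rational(-1073825381347, 13034)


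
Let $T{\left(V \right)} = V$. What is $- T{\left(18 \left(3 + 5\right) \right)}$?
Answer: $-144$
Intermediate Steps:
$- T{\left(18 \left(3 + 5\right) \right)} = - 18 \left(3 + 5\right) = - 18 \cdot 8 = \left(-1\right) 144 = -144$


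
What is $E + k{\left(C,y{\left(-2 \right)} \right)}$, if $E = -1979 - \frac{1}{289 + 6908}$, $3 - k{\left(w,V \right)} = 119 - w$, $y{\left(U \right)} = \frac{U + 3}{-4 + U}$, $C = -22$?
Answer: $- \frac{15236050}{7197} \approx -2117.0$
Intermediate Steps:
$y{\left(U \right)} = \frac{3 + U}{-4 + U}$
$k{\left(w,V \right)} = -116 + w$ ($k{\left(w,V \right)} = 3 - \left(119 - w\right) = 3 + \left(-119 + w\right) = -116 + w$)
$E = - \frac{14242864}{7197}$ ($E = -1979 - \frac{1}{7197} = - \frac{14242864}{7197} \approx -1979.0$)
$E + k{\left(C,y{\left(-2 \right)} \right)} = - \frac{14242864}{7197} - 138 = - \frac{15236050}{7197}$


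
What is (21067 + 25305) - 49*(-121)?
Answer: 52301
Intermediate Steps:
(21067 + 25305) - 49*(-121) = 46372 + 5929 = 52301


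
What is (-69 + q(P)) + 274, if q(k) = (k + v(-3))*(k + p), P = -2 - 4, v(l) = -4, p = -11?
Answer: 375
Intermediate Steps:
P = -6
q(k) = (-11 + k)*(-4 + k) (q(k) = (k - 4)*(k - 11) = (-4 + k)*(-11 + k) = (-11 + k)*(-4 + k))
(-69 + q(P)) + 274 = (-69 + (44 + (-6)**2 - 15*(-6))) + 274 = (-69 + (44 + 36 + 90)) + 274 = (-69 + 170) + 274 = 101 + 274 = 375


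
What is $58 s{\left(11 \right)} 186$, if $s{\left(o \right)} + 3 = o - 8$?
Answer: $0$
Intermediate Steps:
$s{\left(o \right)} = -11 + o$ ($s{\left(o \right)} = -3 + \left(o - 8\right) = -3 + \left(-8 + o\right) = -11 + o$)
$58 s{\left(11 \right)} 186 = 58 \left(-11 + 11\right) 186 = 58 \cdot 0 \cdot 186 = 0 \cdot 186 = 0$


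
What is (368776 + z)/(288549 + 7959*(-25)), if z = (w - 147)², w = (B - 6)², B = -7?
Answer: 184630/44787 ≈ 4.1224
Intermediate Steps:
w = 169 (w = (-7 - 6)² = (-13)² = 169)
z = 484 (z = (169 - 147)² = 22² = 484)
(368776 + z)/(288549 + 7959*(-25)) = (368776 + 484)/(288549 + 7959*(-25)) = 369260/(288549 - 198975) = 369260/89574 = 369260*(1/89574) = 184630/44787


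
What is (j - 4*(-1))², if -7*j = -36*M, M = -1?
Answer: 64/49 ≈ 1.3061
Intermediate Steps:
j = -36/7 (j = -(-36)*(-1)/7 = -⅐*36 = -36/7 ≈ -5.1429)
(j - 4*(-1))² = (-36/7 - 4*(-1))² = (-36/7 + 4)² = (-8/7)² = 64/49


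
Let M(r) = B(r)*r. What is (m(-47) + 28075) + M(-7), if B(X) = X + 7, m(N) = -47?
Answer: 28028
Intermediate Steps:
B(X) = 7 + X
M(r) = r*(7 + r) (M(r) = (7 + r)*r = r*(7 + r))
(m(-47) + 28075) + M(-7) = (-47 + 28075) - 7*(7 - 7) = 28028 - 7*0 = 28028 + 0 = 28028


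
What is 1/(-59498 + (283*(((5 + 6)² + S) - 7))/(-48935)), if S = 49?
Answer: -48935/2911580759 ≈ -1.6807e-5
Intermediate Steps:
1/(-59498 + (283*(((5 + 6)² + S) - 7))/(-48935)) = 1/(-59498 + (283*(((5 + 6)² + 49) - 7))/(-48935)) = 1/(-59498 + (283*((11² + 49) - 7))*(-1/48935)) = 1/(-59498 + (283*((121 + 49) - 7))*(-1/48935)) = 1/(-59498 + (283*(170 - 7))*(-1/48935)) = 1/(-59498 + (283*163)*(-1/48935)) = 1/(-59498 + 46129*(-1/48935)) = 1/(-59498 - 46129/48935) = 1/(-2911580759/48935) = -48935/2911580759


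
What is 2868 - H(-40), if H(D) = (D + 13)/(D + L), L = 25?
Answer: 14331/5 ≈ 2866.2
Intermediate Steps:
H(D) = (13 + D)/(25 + D) (H(D) = (D + 13)/(D + 25) = (13 + D)/(25 + D))
2868 - H(-40) = 2868 - (13 - 40)/(25 - 40) = 2868 - (-27)/(-15) = 2868 - (-1)*(-27)/15 = 2868 - 1*9/5 = 2868 - 9/5 = 14331/5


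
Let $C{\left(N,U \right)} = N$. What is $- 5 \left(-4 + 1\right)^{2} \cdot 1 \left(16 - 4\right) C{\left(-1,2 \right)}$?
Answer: $540$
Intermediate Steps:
$- 5 \left(-4 + 1\right)^{2} \cdot 1 \left(16 - 4\right) C{\left(-1,2 \right)} = - 5 \left(-4 + 1\right)^{2} \cdot 1 \left(16 - 4\right) \left(-1\right) = - 5 \left(-3\right)^{2} \cdot 1 \left(16 - 4\right) \left(-1\right) = \left(-5\right) 9 \cdot 1 \cdot 12 \left(-1\right) = \left(-45\right) 1 \cdot 12 \left(-1\right) = \left(-45\right) 12 \left(-1\right) = \left(-540\right) \left(-1\right) = 540$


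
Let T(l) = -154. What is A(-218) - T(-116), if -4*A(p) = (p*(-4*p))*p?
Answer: -10360078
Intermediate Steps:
A(p) = p³ (A(p) = -p*(-4*p)*p/4 = -(-4*p²)*p/4 = -(-1)*p³ = p³)
A(-218) - T(-116) = (-218)³ - 1*(-154) = -10360232 + 154 = -10360078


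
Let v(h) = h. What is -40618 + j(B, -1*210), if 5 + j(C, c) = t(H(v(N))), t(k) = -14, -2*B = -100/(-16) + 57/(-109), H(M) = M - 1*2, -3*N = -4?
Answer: -40637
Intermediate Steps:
N = 4/3 (N = -1/3*(-4) = 4/3 ≈ 1.3333)
H(M) = -2 + M (H(M) = M - 2 = -2 + M)
B = -2497/872 (B = -(-100/(-16) + 57/(-109))/2 = -(-100*(-1/16) + 57*(-1/109))/2 = -(25/4 - 57/109)/2 = -1/2*2497/436 = -2497/872 ≈ -2.8635)
j(C, c) = -19 (j(C, c) = -5 - 14 = -19)
-40618 + j(B, -1*210) = -40618 - 19 = -40637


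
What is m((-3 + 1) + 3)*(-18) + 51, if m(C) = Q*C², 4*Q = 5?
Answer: 57/2 ≈ 28.500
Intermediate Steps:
Q = 5/4 (Q = (¼)*5 = 5/4 ≈ 1.2500)
m(C) = 5*C²/4
m((-3 + 1) + 3)*(-18) + 51 = (5*((-3 + 1) + 3)²/4)*(-18) + 51 = (5*(-2 + 3)²/4)*(-18) + 51 = ((5/4)*1²)*(-18) + 51 = ((5/4)*1)*(-18) + 51 = (5/4)*(-18) + 51 = -45/2 + 51 = 57/2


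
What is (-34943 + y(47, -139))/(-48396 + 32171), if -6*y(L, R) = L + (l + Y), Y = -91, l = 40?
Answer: 104827/48675 ≈ 2.1536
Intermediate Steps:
y(L, R) = 17/2 - L/6 (y(L, R) = -(L + (40 - 91))/6 = -(L - 51)/6 = -(-51 + L)/6 = 17/2 - L/6)
(-34943 + y(47, -139))/(-48396 + 32171) = (-34943 + (17/2 - ⅙*47))/(-48396 + 32171) = (-34943 + (17/2 - 47/6))/(-16225) = (-34943 + ⅔)*(-1/16225) = -104827/3*(-1/16225) = 104827/48675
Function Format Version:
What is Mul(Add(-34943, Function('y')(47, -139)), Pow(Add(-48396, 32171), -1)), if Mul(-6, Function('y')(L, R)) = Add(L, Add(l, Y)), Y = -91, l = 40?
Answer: Rational(104827, 48675) ≈ 2.1536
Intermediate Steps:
Function('y')(L, R) = Add(Rational(17, 2), Mul(Rational(-1, 6), L)) (Function('y')(L, R) = Mul(Rational(-1, 6), Add(L, Add(40, -91))) = Mul(Rational(-1, 6), Add(L, -51)) = Mul(Rational(-1, 6), Add(-51, L)) = Add(Rational(17, 2), Mul(Rational(-1, 6), L)))
Mul(Add(-34943, Function('y')(47, -139)), Pow(Add(-48396, 32171), -1)) = Mul(Add(-34943, Add(Rational(17, 2), Mul(Rational(-1, 6), 47))), Pow(Add(-48396, 32171), -1)) = Mul(Add(-34943, Add(Rational(17, 2), Rational(-47, 6))), Pow(-16225, -1)) = Mul(Add(-34943, Rational(2, 3)), Rational(-1, 16225)) = Mul(Rational(-104827, 3), Rational(-1, 16225)) = Rational(104827, 48675)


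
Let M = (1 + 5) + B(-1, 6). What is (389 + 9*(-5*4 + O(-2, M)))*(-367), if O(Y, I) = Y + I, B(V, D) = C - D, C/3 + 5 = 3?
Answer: -50279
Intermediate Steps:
C = -6 (C = -15 + 3*3 = -15 + 9 = -6)
B(V, D) = -6 - D
M = -6 (M = (1 + 5) + (-6 - 1*6) = 6 + (-6 - 6) = 6 - 12 = -6)
O(Y, I) = I + Y
(389 + 9*(-5*4 + O(-2, M)))*(-367) = (389 + 9*(-5*4 + (-6 - 2)))*(-367) = (389 + 9*(-20 - 8))*(-367) = (389 + 9*(-28))*(-367) = (389 - 252)*(-367) = 137*(-367) = -50279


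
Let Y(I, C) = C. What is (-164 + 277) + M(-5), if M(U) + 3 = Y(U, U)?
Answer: 105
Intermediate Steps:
M(U) = -3 + U
(-164 + 277) + M(-5) = (-164 + 277) + (-3 - 5) = 113 - 8 = 105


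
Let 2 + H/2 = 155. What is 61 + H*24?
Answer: 7405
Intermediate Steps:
H = 306 (H = -4 + 2*155 = -4 + 310 = 306)
61 + H*24 = 61 + 306*24 = 61 + 7344 = 7405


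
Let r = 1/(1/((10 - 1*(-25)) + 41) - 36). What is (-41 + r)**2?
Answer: 12591308521/7480225 ≈ 1683.3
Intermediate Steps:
r = -76/2735 (r = 1/(1/((10 + 25) + 41) - 36) = 1/(1/(35 + 41) - 36) = 1/(1/76 - 36) = 1/(-2735/76) = -76/2735 ≈ -0.027788)
(-41 + r)**2 = (-41 - 76/2735)**2 = (-112211/2735)**2 = 12591308521/7480225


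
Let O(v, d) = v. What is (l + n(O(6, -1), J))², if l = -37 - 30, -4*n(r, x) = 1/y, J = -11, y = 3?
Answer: 648025/144 ≈ 4500.2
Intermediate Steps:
n(r, x) = -1/12 (n(r, x) = -¼/3 = -¼*⅓ = -1/12)
l = -67
(l + n(O(6, -1), J))² = (-67 - 1/12)² = (-805/12)² = 648025/144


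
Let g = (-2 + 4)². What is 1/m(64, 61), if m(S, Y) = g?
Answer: ¼ ≈ 0.25000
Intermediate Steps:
g = 4 (g = 2² = 4)
m(S, Y) = 4
1/m(64, 61) = 1/4 = ¼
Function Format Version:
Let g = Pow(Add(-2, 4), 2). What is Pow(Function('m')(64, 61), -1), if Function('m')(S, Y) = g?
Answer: Rational(1, 4) ≈ 0.25000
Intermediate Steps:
g = 4 (g = Pow(2, 2) = 4)
Function('m')(S, Y) = 4
Pow(Function('m')(64, 61), -1) = Pow(4, -1) = Rational(1, 4)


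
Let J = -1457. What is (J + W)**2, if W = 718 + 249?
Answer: 240100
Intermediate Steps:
W = 967
(J + W)**2 = (-1457 + 967)**2 = (-490)**2 = 240100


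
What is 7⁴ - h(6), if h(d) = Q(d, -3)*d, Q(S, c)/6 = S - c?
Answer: 2077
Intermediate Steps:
Q(S, c) = -6*c + 6*S (Q(S, c) = 6*(S - c) = -6*c + 6*S)
h(d) = d*(18 + 6*d) (h(d) = (-6*(-3) + 6*d)*d = (18 + 6*d)*d = d*(18 + 6*d))
7⁴ - h(6) = 7⁴ - 6*6*(3 + 6) = 2401 - 6*6*9 = 2401 - 1*324 = 2401 - 324 = 2077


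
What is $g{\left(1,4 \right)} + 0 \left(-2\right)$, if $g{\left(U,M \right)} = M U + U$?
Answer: $5$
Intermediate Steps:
$g{\left(U,M \right)} = U + M U$
$g{\left(1,4 \right)} + 0 \left(-2\right) = 1 \left(1 + 4\right) + 0 \left(-2\right) = 1 \cdot 5 + 0 = 5 + 0 = 5$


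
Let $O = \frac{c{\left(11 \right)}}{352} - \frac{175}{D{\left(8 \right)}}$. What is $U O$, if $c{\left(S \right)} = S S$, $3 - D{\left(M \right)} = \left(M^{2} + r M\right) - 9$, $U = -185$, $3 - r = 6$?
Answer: $- \frac{39035}{32} \approx -1219.8$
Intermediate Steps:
$r = -3$ ($r = 3 - 6 = -3$)
$D{\left(M \right)} = 12 - M^{2} + 3 M$ ($D{\left(M \right)} = 3 - \left(\left(M^{2} - 3 M\right) - 9\right) = 3 - \left(-9 + M^{2} - 3 M\right) = 3 + \left(9 - M^{2} + 3 M\right) = 12 - M^{2} + 3 M$)
$c{\left(S \right)} = S^{2}$
$O = \frac{211}{32}$ ($O = \frac{11^{2}}{352} - \frac{175}{12 - 8^{2} + 3 \cdot 8} = 121 \cdot \frac{1}{352} - \frac{175}{12 - 64 + 24} = \frac{11}{32} - \frac{175}{12 - 64 + 24} = \frac{11}{32} - \frac{175}{-28} = \frac{11}{32} - - \frac{25}{4} = \frac{11}{32} + \frac{25}{4} = \frac{211}{32} \approx 6.5938$)
$U O = \left(-185\right) \frac{211}{32} = - \frac{39035}{32}$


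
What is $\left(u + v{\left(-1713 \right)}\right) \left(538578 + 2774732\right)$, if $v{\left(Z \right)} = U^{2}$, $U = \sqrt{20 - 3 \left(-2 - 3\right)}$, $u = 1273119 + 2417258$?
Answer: $12227478983720$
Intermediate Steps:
$u = 3690377$
$U = \sqrt{35}$ ($U = \sqrt{20 - -15} = \sqrt{20 + 15} = \sqrt{35} \approx 5.9161$)
$v{\left(Z \right)} = 35$ ($v{\left(Z \right)} = \left(\sqrt{35}\right)^{2} = 35$)
$\left(u + v{\left(-1713 \right)}\right) \left(538578 + 2774732\right) = \left(3690377 + 35\right) \left(538578 + 2774732\right) = 3690412 \cdot 3313310 = 12227478983720$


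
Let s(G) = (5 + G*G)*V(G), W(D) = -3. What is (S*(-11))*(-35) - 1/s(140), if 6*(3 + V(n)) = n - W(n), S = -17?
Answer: -5346446877/816875 ≈ -6545.0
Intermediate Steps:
V(n) = -5/2 + n/6 (V(n) = -3 + (n - 1*(-3))/6 = -3 + (n + 3)/6 = -3 + (3 + n)/6 = -3 + (½ + n/6) = -5/2 + n/6)
s(G) = (5 + G²)*(-5/2 + G/6) (s(G) = (5 + G*G)*(-5/2 + G/6) = (5 + G²)*(-5/2 + G/6))
(S*(-11))*(-35) - 1/s(140) = -17*(-11)*(-35) - 1/((-15 + 140)*(5 + 140²)/6) = 187*(-35) - 1/((⅙)*125*(5 + 19600)) = -6545 - 1/((⅙)*125*19605) = -6545 - 1/816875/2 = -6545 - 1*2/816875 = -6545 - 2/816875 = -5346446877/816875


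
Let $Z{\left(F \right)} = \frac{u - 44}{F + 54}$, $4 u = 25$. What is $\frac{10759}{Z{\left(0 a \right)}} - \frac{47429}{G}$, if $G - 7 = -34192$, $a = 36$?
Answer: $- \frac{1847368927}{120045} \approx -15389.0$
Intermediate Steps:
$u = \frac{25}{4}$ ($u = \frac{1}{4} \cdot 25 = \frac{25}{4} \approx 6.25$)
$G = -34185$ ($G = 7 - 34192 = -34185$)
$Z{\left(F \right)} = - \frac{151}{4 \left(54 + F\right)}$ ($Z{\left(F \right)} = \frac{\frac{25}{4} - 44}{F + 54} = - \frac{151}{4 \left(54 + F\right)}$)
$\frac{10759}{Z{\left(0 a \right)}} - \frac{47429}{G} = \frac{10759}{\left(-151\right) \frac{1}{216 + 4 \cdot 0 \cdot 36}} - \frac{47429}{-34185} = \frac{10759}{\left(-151\right) \frac{1}{216 + 4 \cdot 0}} - - \frac{1103}{795} = \frac{10759}{\left(-151\right) \frac{1}{216 + 0}} + \frac{1103}{795} = \frac{10759}{\left(-151\right) \frac{1}{216}} + \frac{1103}{795} = \frac{10759}{- \frac{151}{216}} + \frac{1103}{795} = 10759 \left(- \frac{216}{151}\right) + \frac{1103}{795} = - \frac{2323944}{151} + \frac{1103}{795} = - \frac{1847368927}{120045}$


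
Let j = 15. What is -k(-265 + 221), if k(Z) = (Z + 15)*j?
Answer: 435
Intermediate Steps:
k(Z) = 225 + 15*Z (k(Z) = (Z + 15)*15 = (15 + Z)*15 = 225 + 15*Z)
-k(-265 + 221) = -(225 + 15*(-265 + 221)) = -(225 + 15*(-44)) = -(225 - 660) = -1*(-435) = 435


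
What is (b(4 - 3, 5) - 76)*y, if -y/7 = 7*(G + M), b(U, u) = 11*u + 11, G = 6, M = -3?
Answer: 1470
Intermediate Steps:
b(U, u) = 11 + 11*u
y = -147 (y = -49*(6 - 3) = -49*3 = -7*21 = -147)
(b(4 - 3, 5) - 76)*y = ((11 + 11*5) - 76)*(-147) = ((11 + 55) - 76)*(-147) = (66 - 76)*(-147) = -10*(-147) = 1470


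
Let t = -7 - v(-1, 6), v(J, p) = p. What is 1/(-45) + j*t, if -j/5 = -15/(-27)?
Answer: 1624/45 ≈ 36.089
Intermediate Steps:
j = -25/9 (j = -(-75)/(-27) = -(-75)*(-1)/27 = -5*5/9 = -25/9 ≈ -2.7778)
t = -13 (t = -7 - 1*6 = -7 - 6 = -13)
1/(-45) + j*t = 1/(-45) - 25/9*(-13) = -1/45 + 325/9 = 1624/45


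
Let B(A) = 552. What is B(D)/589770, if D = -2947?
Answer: 92/98295 ≈ 0.00093596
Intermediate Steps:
B(D)/589770 = 552/589770 = 552*(1/589770) = 92/98295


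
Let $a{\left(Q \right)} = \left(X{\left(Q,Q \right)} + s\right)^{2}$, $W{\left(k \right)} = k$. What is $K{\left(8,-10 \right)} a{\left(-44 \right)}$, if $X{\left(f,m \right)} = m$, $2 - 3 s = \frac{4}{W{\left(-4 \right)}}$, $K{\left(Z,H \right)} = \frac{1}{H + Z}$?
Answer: $- \frac{1849}{2} \approx -924.5$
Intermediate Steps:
$s = 1$ ($s = \frac{2}{3} - \frac{4 \frac{1}{-4}}{3} = \frac{2}{3} - \frac{4 \left(- \frac{1}{4}\right)}{3} = \frac{2}{3} - - \frac{1}{3} = \frac{2}{3} + \frac{1}{3} = 1$)
$a{\left(Q \right)} = \left(1 + Q\right)^{2}$ ($a{\left(Q \right)} = \left(Q + 1\right)^{2} = \left(1 + Q\right)^{2}$)
$K{\left(8,-10 \right)} a{\left(-44 \right)} = \frac{\left(1 - 44\right)^{2}}{-10 + 8} = \frac{\left(-43\right)^{2}}{-2} = \left(- \frac{1}{2}\right) 1849 = - \frac{1849}{2}$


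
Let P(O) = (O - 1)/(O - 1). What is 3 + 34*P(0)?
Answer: 37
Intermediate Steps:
P(O) = 1 (P(O) = (-1 + O)/(-1 + O) = 1)
3 + 34*P(0) = 3 + 34*1 = 3 + 34 = 37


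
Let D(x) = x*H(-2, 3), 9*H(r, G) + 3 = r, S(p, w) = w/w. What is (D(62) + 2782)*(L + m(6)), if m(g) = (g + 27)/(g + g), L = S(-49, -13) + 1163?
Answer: 28851394/9 ≈ 3.2057e+6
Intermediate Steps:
S(p, w) = 1
H(r, G) = -⅓ + r/9
L = 1164 (L = 1 + 1163 = 1164)
D(x) = -5*x/9 (D(x) = x*(-⅓ + (⅑)*(-2)) = x*(-⅓ - 2/9) = x*(-5/9) = -5*x/9)
m(g) = (27 + g)/(2*g) (m(g) = (27 + g)/((2*g)) = (27 + g)*(1/(2*g)) = (27 + g)/(2*g))
(D(62) + 2782)*(L + m(6)) = (-5/9*62 + 2782)*(1164 + (½)*(27 + 6)/6) = (-310/9 + 2782)*(1164 + (½)*(⅙)*33) = 24728*(1164 + 11/4)/9 = (24728/9)*(4667/4) = 28851394/9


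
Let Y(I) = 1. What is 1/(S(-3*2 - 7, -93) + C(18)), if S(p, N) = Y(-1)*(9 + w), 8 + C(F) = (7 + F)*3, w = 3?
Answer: 1/79 ≈ 0.012658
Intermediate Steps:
C(F) = 13 + 3*F (C(F) = -8 + (7 + F)*3 = -8 + (21 + 3*F) = 13 + 3*F)
S(p, N) = 12 (S(p, N) = 1*(9 + 3) = 1*12 = 12)
1/(S(-3*2 - 7, -93) + C(18)) = 1/(12 + (13 + 3*18)) = 1/(12 + (13 + 54)) = 1/(12 + 67) = 1/79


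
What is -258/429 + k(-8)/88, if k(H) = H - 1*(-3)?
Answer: -753/1144 ≈ -0.65822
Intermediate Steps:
k(H) = 3 + H (k(H) = H + 3 = 3 + H)
-258/429 + k(-8)/88 = -258/429 + (3 - 8)/88 = -258*1/429 - 5*1/88 = -86/143 - 5/88 = -753/1144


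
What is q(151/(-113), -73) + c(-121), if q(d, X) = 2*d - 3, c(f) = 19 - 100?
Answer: -9794/113 ≈ -86.673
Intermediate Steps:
c(f) = -81
q(d, X) = -3 + 2*d
q(151/(-113), -73) + c(-121) = (-3 + 2*(151/(-113))) - 81 = (-3 + 2*(151*(-1/113))) - 81 = (-3 + 2*(-151/113)) - 81 = (-3 - 302/113) - 81 = -641/113 - 81 = -9794/113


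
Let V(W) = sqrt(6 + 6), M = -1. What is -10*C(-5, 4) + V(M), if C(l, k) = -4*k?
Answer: 160 + 2*sqrt(3) ≈ 163.46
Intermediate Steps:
V(W) = 2*sqrt(3) (V(W) = sqrt(12) = 2*sqrt(3))
-10*C(-5, 4) + V(M) = -(-40)*4 + 2*sqrt(3) = -10*(-16) + 2*sqrt(3) = 160 + 2*sqrt(3)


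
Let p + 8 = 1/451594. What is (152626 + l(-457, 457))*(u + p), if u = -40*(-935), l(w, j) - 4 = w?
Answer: 2569593711540877/451594 ≈ 5.6900e+9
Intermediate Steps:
l(w, j) = 4 + w
u = 37400
p = -3612751/451594 (p = -8 + 1/451594 = -3612751/451594 ≈ -8.0000)
(152626 + l(-457, 457))*(u + p) = (152626 + (4 - 457))*(37400 - 3612751/451594) = (152626 - 453)*(16886002849/451594) = 152173*(16886002849/451594) = 2569593711540877/451594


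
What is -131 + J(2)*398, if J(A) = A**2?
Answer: 1461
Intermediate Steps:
-131 + J(2)*398 = -131 + 2**2*398 = -131 + 4*398 = -131 + 1592 = 1461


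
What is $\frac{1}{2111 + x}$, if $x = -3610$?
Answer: $- \frac{1}{1499} \approx -0.00066711$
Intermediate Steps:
$\frac{1}{2111 + x} = \frac{1}{2111 - 3610} = \frac{1}{-1499} = - \frac{1}{1499}$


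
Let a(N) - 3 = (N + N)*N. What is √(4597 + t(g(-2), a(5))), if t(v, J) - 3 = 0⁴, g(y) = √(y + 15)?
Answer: 10*√46 ≈ 67.823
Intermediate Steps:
g(y) = √(15 + y)
a(N) = 3 + 2*N² (a(N) = 3 + (N + N)*N = 3 + (2*N)*N = 3 + 2*N²)
t(v, J) = 3 (t(v, J) = 3 + 0⁴ = 3 + 0 = 3)
√(4597 + t(g(-2), a(5))) = √(4597 + 3) = √4600 = 10*√46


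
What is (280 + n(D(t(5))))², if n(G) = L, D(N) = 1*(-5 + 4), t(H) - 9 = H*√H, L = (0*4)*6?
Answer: 78400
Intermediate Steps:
L = 0 (L = 0*6 = 0)
t(H) = 9 + H^(3/2) (t(H) = 9 + H*√H = 9 + H^(3/2))
D(N) = -1 (D(N) = 1*(-1) = -1)
n(G) = 0
(280 + n(D(t(5))))² = (280 + 0)² = 280² = 78400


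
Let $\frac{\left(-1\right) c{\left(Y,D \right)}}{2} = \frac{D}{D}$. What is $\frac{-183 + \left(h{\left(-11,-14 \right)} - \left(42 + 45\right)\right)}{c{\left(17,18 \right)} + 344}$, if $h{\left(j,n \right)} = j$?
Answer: $- \frac{281}{342} \approx -0.82164$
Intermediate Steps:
$c{\left(Y,D \right)} = -2$ ($c{\left(Y,D \right)} = - 2 \frac{D}{D} = \left(-2\right) 1 = -2$)
$\frac{-183 + \left(h{\left(-11,-14 \right)} - \left(42 + 45\right)\right)}{c{\left(17,18 \right)} + 344} = \frac{-183 - 98}{-2 + 344} = \frac{-183 - 98}{342} = \left(-183 - 98\right) \frac{1}{342} = \left(-281\right) \frac{1}{342} = - \frac{281}{342}$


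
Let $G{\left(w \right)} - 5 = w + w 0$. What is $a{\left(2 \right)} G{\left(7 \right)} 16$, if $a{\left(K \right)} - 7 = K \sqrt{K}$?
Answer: $1344 + 384 \sqrt{2} \approx 1887.1$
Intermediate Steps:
$a{\left(K \right)} = 7 + K^{\frac{3}{2}}$ ($a{\left(K \right)} = 7 + K \sqrt{K} = 7 + K^{\frac{3}{2}}$)
$G{\left(w \right)} = 5 + w$ ($G{\left(w \right)} = 5 + \left(w + w 0\right) = 5 + \left(w + 0\right) = 5 + w$)
$a{\left(2 \right)} G{\left(7 \right)} 16 = \left(7 + 2^{\frac{3}{2}}\right) \left(5 + 7\right) 16 = \left(7 + 2 \sqrt{2}\right) 12 \cdot 16 = \left(84 + 24 \sqrt{2}\right) 16 = 1344 + 384 \sqrt{2}$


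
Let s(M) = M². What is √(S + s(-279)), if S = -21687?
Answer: 7*√1146 ≈ 236.97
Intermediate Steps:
√(S + s(-279)) = √(-21687 + (-279)²) = √(-21687 + 77841) = √56154 = 7*√1146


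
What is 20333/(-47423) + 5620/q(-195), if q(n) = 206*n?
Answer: -108329387/190498191 ≈ -0.56866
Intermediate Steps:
20333/(-47423) + 5620/q(-195) = 20333/(-47423) + 5620/((206*(-195))) = 20333*(-1/47423) + 5620/(-40170) = -20333/47423 + 5620*(-1/40170) = -20333/47423 - 562/4017 = -108329387/190498191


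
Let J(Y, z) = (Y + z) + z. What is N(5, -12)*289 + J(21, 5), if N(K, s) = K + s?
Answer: -1992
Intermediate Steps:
J(Y, z) = Y + 2*z
N(5, -12)*289 + J(21, 5) = (5 - 12)*289 + (21 + 2*5) = -7*289 + (21 + 10) = -2023 + 31 = -1992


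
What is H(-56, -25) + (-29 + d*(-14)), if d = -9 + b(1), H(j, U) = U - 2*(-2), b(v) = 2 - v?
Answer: 62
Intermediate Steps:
H(j, U) = 4 + U (H(j, U) = U + 4 = 4 + U)
d = -8 (d = -9 + (2 - 1*1) = -9 + (2 - 1) = -9 + 1 = -8)
H(-56, -25) + (-29 + d*(-14)) = (4 - 25) + (-29 - 8*(-14)) = -21 + (-29 + 112) = -21 + 83 = 62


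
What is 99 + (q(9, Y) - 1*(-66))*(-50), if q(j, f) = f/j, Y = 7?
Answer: -29159/9 ≈ -3239.9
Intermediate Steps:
99 + (q(9, Y) - 1*(-66))*(-50) = 99 + (7/9 - 1*(-66))*(-50) = 99 + (7*(⅑) + 66)*(-50) = 99 + (7/9 + 66)*(-50) = 99 + (601/9)*(-50) = 99 - 30050/9 = -29159/9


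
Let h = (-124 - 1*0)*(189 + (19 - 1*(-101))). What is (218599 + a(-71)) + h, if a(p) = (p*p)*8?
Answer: 220611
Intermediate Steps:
a(p) = 8*p**2 (a(p) = p**2*8 = 8*p**2)
h = -38316 (h = (-124 + 0)*(189 + (19 + 101)) = -124*(189 + 120) = -124*309 = -38316)
(218599 + a(-71)) + h = (218599 + 8*(-71)**2) - 38316 = (218599 + 8*5041) - 38316 = (218599 + 40328) - 38316 = 258927 - 38316 = 220611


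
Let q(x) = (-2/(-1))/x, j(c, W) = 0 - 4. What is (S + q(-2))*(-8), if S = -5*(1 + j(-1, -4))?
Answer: -112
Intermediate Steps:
j(c, W) = -4
S = 15 (S = -5*(1 - 4) = -5*(-3) = 15)
q(x) = 2/x (q(x) = (-2*(-1))/x = 2/x)
(S + q(-2))*(-8) = (15 + 2/(-2))*(-8) = (15 + 2*(-1/2))*(-8) = (15 - 1)*(-8) = 14*(-8) = -112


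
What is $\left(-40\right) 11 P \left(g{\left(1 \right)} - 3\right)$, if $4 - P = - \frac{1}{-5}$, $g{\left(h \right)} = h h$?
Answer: $3344$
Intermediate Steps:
$g{\left(h \right)} = h^{2}$
$P = \frac{19}{5}$ ($P = 4 - - \frac{1}{-5} = 4 - \left(-1\right) \left(- \frac{1}{5}\right) = 4 - \frac{1}{5} = \frac{19}{5} \approx 3.8$)
$\left(-40\right) 11 P \left(g{\left(1 \right)} - 3\right) = \left(-40\right) 11 \frac{19 \left(1^{2} - 3\right)}{5} = - 440 \frac{19 \left(1 - 3\right)}{5} = - 440 \cdot \frac{19}{5} \left(-2\right) = \left(-440\right) \left(- \frac{38}{5}\right) = 3344$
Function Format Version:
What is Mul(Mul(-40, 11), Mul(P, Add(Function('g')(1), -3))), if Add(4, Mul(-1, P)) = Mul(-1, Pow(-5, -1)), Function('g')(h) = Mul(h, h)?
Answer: 3344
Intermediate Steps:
Function('g')(h) = Pow(h, 2)
P = Rational(19, 5) (P = Add(4, Mul(-1, Mul(-1, Pow(-5, -1)))) = Add(4, Mul(-1, Mul(-1, Rational(-1, 5)))) = Add(4, Mul(-1, Rational(1, 5))) = Add(4, Rational(-1, 5)) = Rational(19, 5) ≈ 3.8000)
Mul(Mul(-40, 11), Mul(P, Add(Function('g')(1), -3))) = Mul(Mul(-40, 11), Mul(Rational(19, 5), Add(Pow(1, 2), -3))) = Mul(-440, Mul(Rational(19, 5), Add(1, -3))) = Mul(-440, Mul(Rational(19, 5), -2)) = Mul(-440, Rational(-38, 5)) = 3344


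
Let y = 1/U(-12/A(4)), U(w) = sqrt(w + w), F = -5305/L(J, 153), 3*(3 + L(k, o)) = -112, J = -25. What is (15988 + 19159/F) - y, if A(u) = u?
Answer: 256767259/15915 + I*sqrt(6)/6 ≈ 16134.0 + 0.40825*I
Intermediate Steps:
L(k, o) = -121/3 (L(k, o) = -3 + (1/3)*(-112) = -3 - 112/3 = -121/3)
F = 15915/121 (F = -5305/(-121/3) = -5305*(-3/121) = 15915/121 ≈ 131.53)
U(w) = sqrt(2)*sqrt(w) (U(w) = sqrt(2*w) = sqrt(2)*sqrt(w))
y = -I*sqrt(6)/6 (y = 1/(sqrt(2)*sqrt(-12/4)) = 1/(sqrt(2)*sqrt(-12*1/4)) = 1/(sqrt(2)*sqrt(-3)) = 1/(sqrt(2)*(I*sqrt(3))) = 1/(I*sqrt(6)) = -I*sqrt(6)/6 ≈ -0.40825*I)
(15988 + 19159/F) - y = (15988 + 19159/(15915/121)) - (-1)*I*sqrt(6)/6 = (15988 + 19159*(121/15915)) + I*sqrt(6)/6 = (15988 + 2318239/15915) + I*sqrt(6)/6 = 256767259/15915 + I*sqrt(6)/6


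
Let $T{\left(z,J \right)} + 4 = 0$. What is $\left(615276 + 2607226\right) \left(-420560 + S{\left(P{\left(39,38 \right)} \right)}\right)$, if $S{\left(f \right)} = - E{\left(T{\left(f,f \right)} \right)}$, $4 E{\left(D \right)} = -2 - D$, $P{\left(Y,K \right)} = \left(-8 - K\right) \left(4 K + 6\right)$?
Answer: $-1355257052371$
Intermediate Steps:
$T{\left(z,J \right)} = -4$ ($T{\left(z,J \right)} = -4 + 0 = -4$)
$P{\left(Y,K \right)} = \left(-8 - K\right) \left(6 + 4 K\right)$
$E{\left(D \right)} = - \frac{1}{2} - \frac{D}{4}$ ($E{\left(D \right)} = \frac{-2 - D}{4} = - \frac{1}{2} - \frac{D}{4}$)
$S{\left(f \right)} = - \frac{1}{2}$ ($S{\left(f \right)} = - (- \frac{1}{2} - -1) = - (- \frac{1}{2} + 1) = \left(-1\right) \frac{1}{2} = - \frac{1}{2}$)
$\left(615276 + 2607226\right) \left(-420560 + S{\left(P{\left(39,38 \right)} \right)}\right) = \left(615276 + 2607226\right) \left(-420560 - \frac{1}{2}\right) = 3222502 \left(- \frac{841121}{2}\right) = -1355257052371$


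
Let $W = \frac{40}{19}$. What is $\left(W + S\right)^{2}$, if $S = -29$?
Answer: $\frac{261121}{361} \approx 723.33$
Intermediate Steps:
$W = \frac{40}{19}$ ($W = 40 \cdot \frac{1}{19} = \frac{40}{19} \approx 2.1053$)
$\left(W + S\right)^{2} = \left(\frac{40}{19} - 29\right)^{2} = \left(- \frac{511}{19}\right)^{2} = \frac{261121}{361}$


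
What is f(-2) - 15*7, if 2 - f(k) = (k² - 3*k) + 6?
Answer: -119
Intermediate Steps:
f(k) = -4 - k² + 3*k (f(k) = 2 - ((k² - 3*k) + 6) = 2 - (6 + k² - 3*k) = 2 + (-6 - k² + 3*k) = -4 - k² + 3*k)
f(-2) - 15*7 = (-4 - 1*(-2)² + 3*(-2)) - 15*7 = (-4 - 1*4 - 6) - 105 = (-4 - 4 - 6) - 105 = -14 - 105 = -119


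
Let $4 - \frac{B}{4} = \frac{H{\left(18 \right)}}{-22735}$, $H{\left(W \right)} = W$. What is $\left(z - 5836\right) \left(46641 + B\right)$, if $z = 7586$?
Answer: $\frac{371261438450}{4547} \approx 8.165 \cdot 10^{7}$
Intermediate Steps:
$B = \frac{363832}{22735}$ ($B = 16 - 4 \frac{18}{-22735} = 16 - 4 \cdot 18 \left(- \frac{1}{22735}\right) = 16 - - \frac{72}{22735} = 16 + \frac{72}{22735} = \frac{363832}{22735} \approx 16.003$)
$\left(z - 5836\right) \left(46641 + B\right) = \left(7586 - 5836\right) \left(46641 + \frac{363832}{22735}\right) = 1750 \cdot \frac{1060746967}{22735} = \frac{371261438450}{4547}$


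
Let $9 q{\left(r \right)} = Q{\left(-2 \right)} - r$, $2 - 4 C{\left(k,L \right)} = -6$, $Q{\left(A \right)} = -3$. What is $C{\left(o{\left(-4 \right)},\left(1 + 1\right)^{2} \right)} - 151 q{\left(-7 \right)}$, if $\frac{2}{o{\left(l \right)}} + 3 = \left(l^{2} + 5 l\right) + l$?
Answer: $- \frac{586}{9} \approx -65.111$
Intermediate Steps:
$o{\left(l \right)} = \frac{2}{-3 + l^{2} + 6 l}$ ($o{\left(l \right)} = \frac{2}{-3 + \left(\left(l^{2} + 5 l\right) + l\right)} = \frac{2}{-3 + \left(l^{2} + 6 l\right)} = \frac{2}{-3 + l^{2} + 6 l}$)
$C{\left(k,L \right)} = 2$ ($C{\left(k,L \right)} = \frac{1}{2} - - \frac{3}{2} = \frac{1}{2} + \frac{3}{2} = 2$)
$q{\left(r \right)} = - \frac{1}{3} - \frac{r}{9}$ ($q{\left(r \right)} = \frac{-3 - r}{9} = - \frac{1}{3} - \frac{r}{9}$)
$C{\left(o{\left(-4 \right)},\left(1 + 1\right)^{2} \right)} - 151 q{\left(-7 \right)} = 2 - 151 \left(- \frac{1}{3} - - \frac{7}{9}\right) = 2 - 151 \left(- \frac{1}{3} + \frac{7}{9}\right) = 2 - \frac{604}{9} = - \frac{586}{9}$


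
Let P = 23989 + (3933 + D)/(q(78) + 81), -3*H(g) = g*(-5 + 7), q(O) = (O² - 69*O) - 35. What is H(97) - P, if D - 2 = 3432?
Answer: -53998529/2244 ≈ -24064.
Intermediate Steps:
q(O) = -35 + O² - 69*O
D = 3434 (D = 2 + 3432 = 3434)
H(g) = -2*g/3 (H(g) = -g*(-5 + 7)/3 = -g*2/3 = -2*g/3)
P = 17951139/748 (P = 23989 + (3933 + 3434)/((-35 + 78² - 69*78) + 81) = 23989 + 7367/((-35 + 6084 - 5382) + 81) = 23989 + 7367/(667 + 81) = 23989 + 7367/748 = 17951139/748 ≈ 23999.)
H(97) - P = -⅔*97 - 1*17951139/748 = -194/3 - 17951139/748 = -53998529/2244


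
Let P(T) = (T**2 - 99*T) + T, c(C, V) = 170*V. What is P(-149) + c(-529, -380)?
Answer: -27797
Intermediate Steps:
P(T) = T**2 - 98*T
P(-149) + c(-529, -380) = -149*(-98 - 149) + 170*(-380) = -149*(-247) - 64600 = 36803 - 64600 = -27797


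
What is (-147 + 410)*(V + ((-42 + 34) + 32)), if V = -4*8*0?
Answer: 6312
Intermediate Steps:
V = 0 (V = -32*0 = 0)
(-147 + 410)*(V + ((-42 + 34) + 32)) = (-147 + 410)*(0 + ((-42 + 34) + 32)) = 263*(0 + (-8 + 32)) = 263*(0 + 24) = 263*24 = 6312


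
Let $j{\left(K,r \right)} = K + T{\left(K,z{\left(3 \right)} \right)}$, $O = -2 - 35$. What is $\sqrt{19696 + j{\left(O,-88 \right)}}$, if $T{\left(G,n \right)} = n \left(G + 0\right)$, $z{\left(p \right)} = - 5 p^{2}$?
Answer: $2 \sqrt{5331} \approx 146.03$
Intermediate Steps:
$O = -37$ ($O = -2 - 35 = -37$)
$T{\left(G,n \right)} = G n$ ($T{\left(G,n \right)} = n G = G n$)
$j{\left(K,r \right)} = - 44 K$ ($j{\left(K,r \right)} = K + K \left(- 5 \cdot 3^{2}\right) = K + K \left(\left(-5\right) 9\right) = K + K \left(-45\right) = K - 45 K = - 44 K$)
$\sqrt{19696 + j{\left(O,-88 \right)}} = \sqrt{19696 - -1628} = \sqrt{19696 + 1628} = \sqrt{21324} = 2 \sqrt{5331}$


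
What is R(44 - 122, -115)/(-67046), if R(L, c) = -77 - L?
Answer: -1/67046 ≈ -1.4915e-5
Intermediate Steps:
R(44 - 122, -115)/(-67046) = (-77 - (44 - 122))/(-67046) = (-77 - 1*(-78))*(-1/67046) = (-77 + 78)*(-1/67046) = 1*(-1/67046) = -1/67046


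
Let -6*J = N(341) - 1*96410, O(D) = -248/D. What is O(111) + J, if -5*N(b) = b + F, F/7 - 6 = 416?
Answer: 1197019/74 ≈ 16176.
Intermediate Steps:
F = 2954 (F = 42 + 7*416 = 42 + 2912 = 2954)
N(b) = -2954/5 - b/5 (N(b) = -(b + 2954)/5 = -(2954 + b)/5 = -2954/5 - b/5)
J = 97069/6 (J = -((-2954/5 - 1/5*341) - 1*96410)/6 = -((-2954/5 - 341/5) - 96410)/6 = -(-659 - 96410)/6 = -1/6*(-97069) = 97069/6 ≈ 16178.)
O(111) + J = -248/111 + 97069/6 = 1197019/74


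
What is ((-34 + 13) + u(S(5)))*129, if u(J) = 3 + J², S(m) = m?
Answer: 903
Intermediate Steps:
((-34 + 13) + u(S(5)))*129 = ((-34 + 13) + (3 + 5²))*129 = (-21 + (3 + 25))*129 = (-21 + 28)*129 = 7*129 = 903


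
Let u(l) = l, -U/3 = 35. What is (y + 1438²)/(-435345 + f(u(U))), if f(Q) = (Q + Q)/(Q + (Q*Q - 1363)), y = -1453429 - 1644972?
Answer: 3283011083/1386864125 ≈ 2.3672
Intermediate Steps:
U = -105 (U = -3*35 = -105)
y = -3098401
f(Q) = 2*Q/(-1363 + Q + Q²) (f(Q) = (2*Q)/(Q + (Q² - 1363)) = (2*Q)/(Q + (-1363 + Q²)) = (2*Q)/(-1363 + Q + Q²) = 2*Q/(-1363 + Q + Q²))
(y + 1438²)/(-435345 + f(u(U))) = (-3098401 + 1438²)/(-435345 + 2*(-105)/(-1363 - 105 + (-105)²)) = (-3098401 + 2067844)/(-435345 + 2*(-105)/(-1363 - 105 + 11025)) = -1030557/(-435345 + 2*(-105)/9557) = -1030557/(-435345 + 2*(-105)*(1/9557)) = -1030557/(-435345 - 210/9557) = -1030557/(-4160592375/9557) = -1030557*(-9557/4160592375) = 3283011083/1386864125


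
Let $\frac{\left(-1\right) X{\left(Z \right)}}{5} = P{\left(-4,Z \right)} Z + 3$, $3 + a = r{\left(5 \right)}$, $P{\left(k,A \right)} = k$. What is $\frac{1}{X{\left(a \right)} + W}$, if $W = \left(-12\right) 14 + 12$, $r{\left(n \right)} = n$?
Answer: $- \frac{1}{131} \approx -0.0076336$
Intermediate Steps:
$a = 2$ ($a = -3 + 5 = 2$)
$W = -156$ ($W = -168 + 12 = -156$)
$X{\left(Z \right)} = -15 + 20 Z$ ($X{\left(Z \right)} = - 5 \left(- 4 Z + 3\right) = - 5 \left(3 - 4 Z\right) = -15 + 20 Z$)
$\frac{1}{X{\left(a \right)} + W} = \frac{1}{\left(-15 + 20 \cdot 2\right) - 156} = \frac{1}{\left(-15 + 40\right) - 156} = \frac{1}{25 - 156} = \frac{1}{-131} = - \frac{1}{131}$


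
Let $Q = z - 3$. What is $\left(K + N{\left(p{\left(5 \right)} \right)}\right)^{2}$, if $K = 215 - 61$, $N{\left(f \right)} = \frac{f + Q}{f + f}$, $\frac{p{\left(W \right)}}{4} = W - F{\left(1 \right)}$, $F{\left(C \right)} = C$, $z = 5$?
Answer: $\frac{6115729}{256} \approx 23890.0$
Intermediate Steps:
$Q = 2$ ($Q = 5 - 3 = 2$)
$p{\left(W \right)} = -4 + 4 W$ ($p{\left(W \right)} = 4 \left(W - 1\right) = 4 \left(-1 + W\right) = -4 + 4 W$)
$N{\left(f \right)} = \frac{2 + f}{2 f}$ ($N{\left(f \right)} = \frac{f + 2}{f + f} = \frac{2 + f}{2 f}$)
$K = 154$ ($K = 215 - 61 = 154$)
$\left(K + N{\left(p{\left(5 \right)} \right)}\right)^{2} = \left(154 + \frac{2 + \left(-4 + 4 \cdot 5\right)}{2 \left(-4 + 4 \cdot 5\right)}\right)^{2} = \left(154 + \frac{2 + \left(-4 + 20\right)}{2 \left(-4 + 20\right)}\right)^{2} = \left(154 + \frac{2 + 16}{2 \cdot 16}\right)^{2} = \left(154 + \frac{1}{2} \cdot \frac{1}{16} \cdot 18\right)^{2} = \left(154 + \frac{9}{16}\right)^{2} = \left(\frac{2473}{16}\right)^{2} = \frac{6115729}{256}$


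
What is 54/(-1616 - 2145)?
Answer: -54/3761 ≈ -0.014358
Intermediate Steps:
54/(-1616 - 2145) = 54/(-3761) = -1/3761*54 = -54/3761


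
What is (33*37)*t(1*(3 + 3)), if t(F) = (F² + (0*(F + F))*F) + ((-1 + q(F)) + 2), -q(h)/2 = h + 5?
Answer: 18315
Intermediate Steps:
q(h) = -10 - 2*h (q(h) = -2*(h + 5) = -2*(5 + h) = -10 - 2*h)
t(F) = -9 + F² - 2*F (t(F) = (F² + (0*(F + F))*F) + ((-1 + (-10 - 2*F)) + 2) = (F² + (0*(2*F))*F) + ((-11 - 2*F) + 2) = (F² + 0*F) + (-9 - 2*F) = (F² + 0) + (-9 - 2*F) = F² + (-9 - 2*F) = -9 + F² - 2*F)
(33*37)*t(1*(3 + 3)) = (33*37)*(-9 + (1*(3 + 3))² - 2*(3 + 3)) = 1221*(-9 + (1*6)² - 2*6) = 1221*(-9 + 6² - 2*6) = 1221*(-9 + 36 - 12) = 1221*15 = 18315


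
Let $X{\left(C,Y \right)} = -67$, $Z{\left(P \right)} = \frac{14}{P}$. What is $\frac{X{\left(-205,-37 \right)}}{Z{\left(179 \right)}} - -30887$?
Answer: $\frac{420425}{14} \approx 30030.0$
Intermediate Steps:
$\frac{X{\left(-205,-37 \right)}}{Z{\left(179 \right)}} - -30887 = - \frac{67}{14 \cdot \frac{1}{179}} - -30887 = - \frac{67}{14 \cdot \frac{1}{179}} + 30887 = - \frac{67}{\frac{14}{179}} + 30887 = \left(-67\right) \frac{179}{14} + 30887 = - \frac{11993}{14} + 30887 = \frac{420425}{14}$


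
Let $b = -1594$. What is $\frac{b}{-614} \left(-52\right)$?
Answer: $- \frac{41444}{307} \approx -135.0$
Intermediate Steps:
$\frac{b}{-614} \left(-52\right) = - \frac{1594}{-614} \left(-52\right) = \left(-1594\right) \left(- \frac{1}{614}\right) \left(-52\right) = \frac{797}{307} \left(-52\right) = - \frac{41444}{307}$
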